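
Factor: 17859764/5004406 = 8929882/2502203 = 2^1*11^ ( - 1 )*13^1*41^1*8377^1*227473^( - 1)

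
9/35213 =9/35213  =  0.00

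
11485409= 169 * 67961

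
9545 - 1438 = 8107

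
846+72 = 918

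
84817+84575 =169392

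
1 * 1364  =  1364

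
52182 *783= 40858506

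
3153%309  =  63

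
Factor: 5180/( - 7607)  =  -2^2*5^1*7^1*37^1*7607^ ( - 1 )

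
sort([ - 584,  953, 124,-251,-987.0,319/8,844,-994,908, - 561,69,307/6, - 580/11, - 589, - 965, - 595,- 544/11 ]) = [-994, - 987.0 , - 965,-595,  -  589, - 584, - 561, - 251, - 580/11, - 544/11, 319/8,307/6,  69,  124,  844, 908,953 ]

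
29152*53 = 1545056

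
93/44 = 93/44 = 2.11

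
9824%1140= 704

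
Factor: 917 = 7^1*131^1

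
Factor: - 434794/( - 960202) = 217397^1*480101^ ( - 1) = 217397/480101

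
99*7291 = 721809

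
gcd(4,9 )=1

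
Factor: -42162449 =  - 7^1* 31^1*331^1*587^1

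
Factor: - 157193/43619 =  - 191/53 = - 53^( - 1)*191^1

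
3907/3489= 1 + 418/3489 = 1.12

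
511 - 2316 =-1805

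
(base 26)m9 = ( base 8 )1105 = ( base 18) 1e5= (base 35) GL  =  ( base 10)581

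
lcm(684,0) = 0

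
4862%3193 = 1669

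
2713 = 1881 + 832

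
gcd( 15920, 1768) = 8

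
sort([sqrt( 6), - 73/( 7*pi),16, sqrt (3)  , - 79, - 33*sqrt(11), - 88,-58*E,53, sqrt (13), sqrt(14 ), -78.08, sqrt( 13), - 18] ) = [- 58*E, - 33*sqrt( 11) , - 88, - 79, - 78.08, - 18, - 73/( 7*pi),sqrt( 3),sqrt( 6),sqrt( 13), sqrt(13 ), sqrt( 14) , 16, 53] 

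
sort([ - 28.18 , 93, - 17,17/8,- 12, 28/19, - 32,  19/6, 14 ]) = [  -  32, -28.18, - 17, - 12,28/19,17/8, 19/6, 14,  93 ]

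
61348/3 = 61348/3 = 20449.33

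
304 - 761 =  - 457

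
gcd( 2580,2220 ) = 60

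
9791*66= 646206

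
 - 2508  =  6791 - 9299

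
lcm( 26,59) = 1534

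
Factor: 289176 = 2^3 * 3^1*12049^1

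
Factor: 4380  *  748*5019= 16443448560 =2^4*3^2* 5^1*7^1*11^1*17^1* 73^1*239^1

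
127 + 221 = 348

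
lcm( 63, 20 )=1260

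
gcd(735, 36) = 3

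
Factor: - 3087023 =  - 3087023^1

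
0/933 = 0 = 0.00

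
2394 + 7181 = 9575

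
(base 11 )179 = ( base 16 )cf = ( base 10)207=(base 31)6L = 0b11001111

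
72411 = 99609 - 27198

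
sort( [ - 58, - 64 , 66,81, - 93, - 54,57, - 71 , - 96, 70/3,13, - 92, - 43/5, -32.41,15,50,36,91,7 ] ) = [ - 96,- 93,-92, - 71, - 64, - 58, - 54, - 32.41, - 43/5,7,13, 15, 70/3,36,  50, 57,  66,81, 91]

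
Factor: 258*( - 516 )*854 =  -113691312 = -2^4*3^2*7^1 * 43^2  *  61^1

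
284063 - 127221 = 156842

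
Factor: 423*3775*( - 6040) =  - 2^3*3^2*5^3 * 47^1*151^2 = -  9644823000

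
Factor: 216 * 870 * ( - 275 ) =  - 51678000   =  - 2^4*3^4*5^3*11^1* 29^1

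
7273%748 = 541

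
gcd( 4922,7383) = 2461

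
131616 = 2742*48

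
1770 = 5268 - 3498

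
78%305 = 78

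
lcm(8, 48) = 48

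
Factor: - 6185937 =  - 3^1*43^1*79^1*607^1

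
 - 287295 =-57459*5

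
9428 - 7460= 1968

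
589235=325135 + 264100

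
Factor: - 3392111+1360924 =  - 2031187 = - 2031187^1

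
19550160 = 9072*2155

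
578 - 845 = -267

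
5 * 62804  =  314020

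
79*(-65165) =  - 5148035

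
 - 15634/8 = - 7817/4 = - 1954.25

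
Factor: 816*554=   452064 =2^5*3^1*17^1 * 277^1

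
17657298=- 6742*( - 2619) 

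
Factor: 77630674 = 2^1 *11^1*61^1*57847^1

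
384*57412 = 22046208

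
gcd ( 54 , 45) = 9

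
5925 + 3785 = 9710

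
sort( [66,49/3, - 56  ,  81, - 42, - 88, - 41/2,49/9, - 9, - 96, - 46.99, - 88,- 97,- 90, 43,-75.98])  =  [- 97, -96, -90, - 88, - 88, - 75.98, - 56, -46.99, - 42, - 41/2, - 9, 49/9,49/3,43,66,81] 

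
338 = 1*338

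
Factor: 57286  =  2^1*28643^1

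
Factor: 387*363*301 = 3^3*7^1*11^2*43^2 = 42284781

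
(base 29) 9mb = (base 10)8218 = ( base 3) 102021101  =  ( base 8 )20032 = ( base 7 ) 32650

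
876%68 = 60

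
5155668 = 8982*574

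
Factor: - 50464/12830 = -2^4 *5^ (  -  1 )*19^1 * 83^1 * 1283^( - 1 ) = - 25232/6415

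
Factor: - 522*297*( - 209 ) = 32402106 = 2^1*3^5*11^2*19^1*29^1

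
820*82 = 67240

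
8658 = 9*962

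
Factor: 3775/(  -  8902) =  - 2^( - 1)*5^2*151^1*4451^( - 1 ) 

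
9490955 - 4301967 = 5188988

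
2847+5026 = 7873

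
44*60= 2640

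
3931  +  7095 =11026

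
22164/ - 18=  - 3694/3= -1231.33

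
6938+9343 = 16281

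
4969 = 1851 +3118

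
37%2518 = 37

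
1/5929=1/5929 =0.00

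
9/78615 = 1/8735 =0.00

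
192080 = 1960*98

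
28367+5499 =33866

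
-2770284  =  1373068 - 4143352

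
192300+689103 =881403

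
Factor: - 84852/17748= -17^( - 1)*29^( - 1) *2357^1 = - 2357/493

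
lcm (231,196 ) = 6468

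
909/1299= 303/433=0.70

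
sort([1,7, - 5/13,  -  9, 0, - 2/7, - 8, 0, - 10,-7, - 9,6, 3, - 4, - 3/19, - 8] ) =[ - 10,  -  9, - 9, - 8, - 8,  -  7, - 4,-5/13,-2/7,- 3/19, 0,0,1, 3,6, 7]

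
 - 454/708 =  - 1 + 127/354 = - 0.64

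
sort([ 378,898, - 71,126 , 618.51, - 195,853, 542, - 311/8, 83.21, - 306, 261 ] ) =[ - 306, - 195, - 71, - 311/8,83.21,126,261, 378,542, 618.51, 853,898]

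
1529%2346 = 1529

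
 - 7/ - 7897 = 7/7897 = 0.00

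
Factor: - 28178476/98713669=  -2^2*37^( - 1)*1471^1 * 4789^1*2667937^(- 1 ) 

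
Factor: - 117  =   - 3^2* 13^1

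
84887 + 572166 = 657053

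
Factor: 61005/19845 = 3^( - 3)*83^1  =  83/27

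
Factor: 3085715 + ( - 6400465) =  - 3314750 = - 2^1*5^3*13259^1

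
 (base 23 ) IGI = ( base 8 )23264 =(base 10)9908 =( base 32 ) 9lk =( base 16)26b4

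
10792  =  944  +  9848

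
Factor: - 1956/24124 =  - 3^1*37^( - 1) = - 3/37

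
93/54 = 31/18 = 1.72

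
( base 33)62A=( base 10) 6610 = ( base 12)39AA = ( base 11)4A6A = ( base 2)1100111010010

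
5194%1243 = 222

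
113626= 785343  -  671717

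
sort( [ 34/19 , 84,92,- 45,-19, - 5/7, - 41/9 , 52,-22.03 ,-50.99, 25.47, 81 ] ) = [ - 50.99,-45,-22.03, - 19, - 41/9, - 5/7 , 34/19,25.47, 52,  81,84,92 ]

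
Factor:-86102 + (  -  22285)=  - 3^2 * 12043^1 = - 108387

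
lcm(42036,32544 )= 1008864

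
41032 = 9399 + 31633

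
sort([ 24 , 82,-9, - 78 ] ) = [ - 78, - 9,  24, 82 ]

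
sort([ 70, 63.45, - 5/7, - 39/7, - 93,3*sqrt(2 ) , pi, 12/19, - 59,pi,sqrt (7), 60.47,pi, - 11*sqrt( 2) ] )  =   [-93, - 59,-11*sqrt( 2), -39/7, - 5/7,12/19 , sqrt( 7 ), pi,pi, pi, 3*sqrt( 2),60.47 , 63.45, 70] 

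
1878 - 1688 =190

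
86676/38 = 43338/19 = 2280.95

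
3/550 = 3/550 = 0.01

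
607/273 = 2 +61/273 = 2.22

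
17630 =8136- - 9494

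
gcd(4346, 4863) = 1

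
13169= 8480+4689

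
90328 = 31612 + 58716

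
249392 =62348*4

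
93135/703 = 93135/703 = 132.48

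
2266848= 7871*288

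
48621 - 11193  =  37428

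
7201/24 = 300 + 1/24 = 300.04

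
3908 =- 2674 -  - 6582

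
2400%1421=979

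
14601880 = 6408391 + 8193489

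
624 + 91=715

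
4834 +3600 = 8434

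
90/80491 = 90/80491=0.00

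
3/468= 1/156=   0.01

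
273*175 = 47775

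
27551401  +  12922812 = 40474213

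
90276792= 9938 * 9084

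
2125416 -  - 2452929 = 4578345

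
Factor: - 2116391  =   - 19^1*23^1*29^1*167^1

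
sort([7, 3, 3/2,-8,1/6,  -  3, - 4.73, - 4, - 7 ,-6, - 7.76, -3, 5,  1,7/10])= [ - 8 , - 7.76, - 7, - 6 , - 4.73 , - 4, - 3, - 3, 1/6, 7/10 , 1, 3/2, 3,5 , 7 ] 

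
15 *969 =14535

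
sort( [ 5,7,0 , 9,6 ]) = [ 0, 5, 6,7,9 ] 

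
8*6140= 49120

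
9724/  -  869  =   - 884/79 = - 11.19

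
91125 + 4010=95135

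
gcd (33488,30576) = 1456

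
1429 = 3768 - 2339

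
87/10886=87/10886 =0.01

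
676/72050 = 338/36025= 0.01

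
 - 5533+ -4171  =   - 9704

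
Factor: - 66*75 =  - 4950 = -2^1*3^2*5^2*11^1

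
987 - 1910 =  - 923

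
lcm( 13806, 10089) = 262314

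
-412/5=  - 412/5= -82.40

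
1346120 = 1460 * 922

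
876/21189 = 292/7063=0.04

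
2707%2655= 52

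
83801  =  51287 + 32514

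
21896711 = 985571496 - 963674785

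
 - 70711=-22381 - 48330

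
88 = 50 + 38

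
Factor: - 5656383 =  - 3^2 * 628487^1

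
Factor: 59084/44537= 2^2 * 14771^1*44537^( - 1 )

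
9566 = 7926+1640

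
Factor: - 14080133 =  -14080133^1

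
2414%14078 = 2414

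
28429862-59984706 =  - 31554844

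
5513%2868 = 2645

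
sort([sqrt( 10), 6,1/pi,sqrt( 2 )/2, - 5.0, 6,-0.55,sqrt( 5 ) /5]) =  [ - 5.0,-0.55, 1/pi, sqrt( 5) /5,sqrt( 2)/2, sqrt(10 ), 6, 6]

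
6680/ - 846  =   - 3340/423 = - 7.90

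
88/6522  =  44/3261 = 0.01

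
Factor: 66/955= 2^1*3^1*5^(  -  1)*11^1 * 191^(-1)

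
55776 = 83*672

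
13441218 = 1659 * 8102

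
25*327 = 8175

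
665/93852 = 665/93852=0.01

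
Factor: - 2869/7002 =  -2^( -1)* 3^( - 2)*19^1*151^1*389^( - 1)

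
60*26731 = 1603860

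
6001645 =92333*65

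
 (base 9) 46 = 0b101010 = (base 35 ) 17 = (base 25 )1h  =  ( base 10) 42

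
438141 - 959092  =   - 520951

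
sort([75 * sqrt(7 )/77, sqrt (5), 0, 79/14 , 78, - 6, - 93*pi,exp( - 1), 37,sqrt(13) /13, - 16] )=[ -93*pi,-16, - 6,  0,sqrt ( 13) /13, exp( - 1) , sqrt ( 5 ), 75*sqrt(7)/77, 79/14, 37, 78]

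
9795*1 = 9795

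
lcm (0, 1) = 0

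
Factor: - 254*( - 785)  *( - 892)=-2^3*5^1*127^1*157^1  *223^1 = -177855880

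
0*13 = 0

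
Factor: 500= 2^2 * 5^3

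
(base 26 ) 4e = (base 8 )166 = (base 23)53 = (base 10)118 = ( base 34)3g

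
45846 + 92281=138127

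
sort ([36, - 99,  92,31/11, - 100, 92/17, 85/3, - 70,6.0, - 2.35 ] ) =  [ - 100, - 99, - 70, - 2.35 , 31/11,92/17,  6.0,85/3,36, 92 ] 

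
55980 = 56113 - 133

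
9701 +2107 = 11808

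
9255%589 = 420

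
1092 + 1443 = 2535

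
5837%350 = 237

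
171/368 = 171/368 = 0.46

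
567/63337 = 567/63337 = 0.01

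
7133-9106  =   - 1973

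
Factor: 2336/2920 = 4/5= 2^2*5^(-1 ) 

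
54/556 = 27/278=0.10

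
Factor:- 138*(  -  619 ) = 85422 = 2^1*3^1*23^1*619^1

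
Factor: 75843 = 3^3 *53^2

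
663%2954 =663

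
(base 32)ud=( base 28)16L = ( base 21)247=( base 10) 973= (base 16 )3cd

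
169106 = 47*3598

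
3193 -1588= 1605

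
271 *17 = 4607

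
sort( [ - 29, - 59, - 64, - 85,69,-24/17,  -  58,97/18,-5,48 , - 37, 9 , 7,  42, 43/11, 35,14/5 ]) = [-85, - 64, - 59, - 58, - 37, - 29, - 5, - 24/17 , 14/5,43/11,  97/18 , 7, 9, 35, 42, 48, 69 ] 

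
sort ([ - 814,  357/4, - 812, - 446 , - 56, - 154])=[ -814, - 812,  -  446,  -  154, - 56, 357/4 ]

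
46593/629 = 74 + 47/629 = 74.07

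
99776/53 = 99776/53 = 1882.57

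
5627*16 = 90032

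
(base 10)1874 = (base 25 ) 2OO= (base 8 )3522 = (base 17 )684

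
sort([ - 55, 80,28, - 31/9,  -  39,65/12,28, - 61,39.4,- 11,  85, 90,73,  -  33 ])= [ - 61, - 55, - 39,  -  33, - 11, - 31/9,65/12, 28, 28,  39.4,73,80,85 , 90 ] 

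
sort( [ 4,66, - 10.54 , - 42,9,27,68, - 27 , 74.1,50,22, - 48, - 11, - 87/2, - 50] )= [ - 50, - 48,  -  87/2, - 42, - 27,-11, - 10.54,4,9, 22, 27,50,66, 68, 74.1 ] 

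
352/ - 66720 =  - 1  +  2074/2085=- 0.01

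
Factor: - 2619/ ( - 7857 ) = 3^( - 1 ) = 1/3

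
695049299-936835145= -241785846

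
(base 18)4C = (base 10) 84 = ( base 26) 36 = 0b1010100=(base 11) 77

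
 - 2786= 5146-7932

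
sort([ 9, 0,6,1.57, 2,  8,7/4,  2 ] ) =[0,  1.57, 7/4, 2, 2, 6, 8, 9]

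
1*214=214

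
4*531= 2124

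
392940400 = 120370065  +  272570335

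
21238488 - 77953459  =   - 56714971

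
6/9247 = 6/9247=0.00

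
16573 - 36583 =- 20010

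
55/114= 55/114 = 0.48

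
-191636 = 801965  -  993601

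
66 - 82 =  - 16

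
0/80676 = 0 = 0.00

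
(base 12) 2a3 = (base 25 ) GB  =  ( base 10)411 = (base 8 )633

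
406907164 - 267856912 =139050252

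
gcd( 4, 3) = 1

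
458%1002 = 458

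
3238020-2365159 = 872861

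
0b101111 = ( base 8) 57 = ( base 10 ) 47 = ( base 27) 1k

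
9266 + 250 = 9516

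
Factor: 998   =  2^1*499^1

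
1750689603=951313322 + 799376281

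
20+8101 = 8121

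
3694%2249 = 1445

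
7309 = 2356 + 4953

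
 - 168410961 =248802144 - 417213105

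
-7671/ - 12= 639 + 1/4 = 639.25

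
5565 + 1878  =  7443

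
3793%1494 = 805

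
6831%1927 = 1050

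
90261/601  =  90261/601  =  150.18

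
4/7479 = 4/7479= 0.00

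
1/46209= 1/46209 = 0.00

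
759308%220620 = 97448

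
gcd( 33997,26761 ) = 1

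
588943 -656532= - 67589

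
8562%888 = 570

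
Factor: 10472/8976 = 2^( - 1 )*3^( - 1)*7^1 = 7/6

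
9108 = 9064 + 44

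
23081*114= 2631234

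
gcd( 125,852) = 1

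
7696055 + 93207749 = 100903804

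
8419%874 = 553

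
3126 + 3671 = 6797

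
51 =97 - 46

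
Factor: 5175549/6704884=2^(-2 )*3^3*67^1*2861^1 * 1676221^( - 1)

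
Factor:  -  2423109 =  - 3^1*13^1*62131^1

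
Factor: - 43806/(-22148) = 2^ ( -1)*3^1 * 113^( - 1)*149^1 = 447/226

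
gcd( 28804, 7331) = 1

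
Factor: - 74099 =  - 74099^1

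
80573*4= 322292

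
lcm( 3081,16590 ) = 215670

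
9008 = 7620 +1388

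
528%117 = 60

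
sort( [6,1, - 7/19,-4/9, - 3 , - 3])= [  -  3,-3 ,  -  4/9 , - 7/19 , 1,6]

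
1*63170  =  63170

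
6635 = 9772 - 3137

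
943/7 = 134 + 5/7= 134.71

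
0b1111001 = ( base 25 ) 4l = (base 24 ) 51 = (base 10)121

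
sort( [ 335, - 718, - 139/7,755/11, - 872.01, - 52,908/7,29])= [ - 872.01 ,-718 , - 52, - 139/7,29,755/11,908/7,  335 ] 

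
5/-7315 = - 1/1463 = - 0.00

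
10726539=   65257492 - 54530953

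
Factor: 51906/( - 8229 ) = - 82/13= - 2^1*13^ (  -  1)*41^1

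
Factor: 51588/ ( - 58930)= - 2^1*3^2*5^(-1)*  71^( - 1)*83^ (  -  1)* 1433^1 = - 25794/29465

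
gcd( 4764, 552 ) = 12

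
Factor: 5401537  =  461^1* 11717^1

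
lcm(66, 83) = 5478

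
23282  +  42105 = 65387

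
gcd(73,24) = 1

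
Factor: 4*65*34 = 2^3*5^1*13^1*17^1 = 8840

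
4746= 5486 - 740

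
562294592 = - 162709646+725004238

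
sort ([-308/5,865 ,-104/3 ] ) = [  -  308/5 , -104/3,  865 ]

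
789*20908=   16496412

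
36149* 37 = 1337513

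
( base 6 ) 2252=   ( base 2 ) 1000011000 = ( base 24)m8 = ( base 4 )20120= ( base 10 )536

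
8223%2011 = 179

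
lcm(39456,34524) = 276192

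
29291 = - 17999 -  - 47290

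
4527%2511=2016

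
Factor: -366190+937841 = 571651  =  59^1*9689^1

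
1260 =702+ 558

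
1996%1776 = 220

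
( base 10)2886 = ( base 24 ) 506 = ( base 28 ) 3J2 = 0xb46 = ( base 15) cc6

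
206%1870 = 206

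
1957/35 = 1957/35 = 55.91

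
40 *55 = 2200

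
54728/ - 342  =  -161+167/171 = - 160.02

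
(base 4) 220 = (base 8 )50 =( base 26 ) 1e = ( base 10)40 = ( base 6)104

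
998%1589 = 998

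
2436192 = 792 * 3076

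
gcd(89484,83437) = 1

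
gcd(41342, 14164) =2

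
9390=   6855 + 2535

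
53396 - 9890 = 43506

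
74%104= 74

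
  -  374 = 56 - 430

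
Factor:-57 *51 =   -  2907 = -3^2*17^1*19^1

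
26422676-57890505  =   - 31467829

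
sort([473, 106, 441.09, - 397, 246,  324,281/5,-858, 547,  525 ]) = [-858,  -  397, 281/5,106, 246 , 324,441.09, 473, 525, 547 ]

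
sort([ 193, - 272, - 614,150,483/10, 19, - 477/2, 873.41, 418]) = [ - 614, -272, - 477/2  ,  19, 483/10, 150,193, 418, 873.41]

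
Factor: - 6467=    - 29^1*223^1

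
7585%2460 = 205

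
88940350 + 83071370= 172011720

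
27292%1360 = 92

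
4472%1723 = 1026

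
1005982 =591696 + 414286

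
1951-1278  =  673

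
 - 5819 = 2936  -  8755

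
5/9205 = 1/1841 = 0.00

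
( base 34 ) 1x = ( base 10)67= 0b1000011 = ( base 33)21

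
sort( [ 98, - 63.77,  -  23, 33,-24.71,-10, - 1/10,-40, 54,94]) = [ - 63.77 , - 40, - 24.71 , - 23,-10, - 1/10, 33 , 54, 94 , 98]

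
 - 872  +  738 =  - 134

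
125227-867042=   -  741815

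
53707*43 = 2309401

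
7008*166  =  1163328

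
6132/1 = 6132=6132.00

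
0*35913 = 0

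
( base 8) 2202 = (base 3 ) 1120202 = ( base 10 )1154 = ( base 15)51e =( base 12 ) 802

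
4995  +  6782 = 11777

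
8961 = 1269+7692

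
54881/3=18293 + 2/3 = 18293.67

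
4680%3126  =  1554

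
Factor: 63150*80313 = 5071765950 = 2^1*3^2*5^2*19^1*421^1*1409^1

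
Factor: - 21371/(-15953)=71/53 = 53^(- 1)*71^1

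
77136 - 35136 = 42000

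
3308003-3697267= - 389264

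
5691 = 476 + 5215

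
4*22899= 91596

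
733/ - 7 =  - 105 + 2/7 = - 104.71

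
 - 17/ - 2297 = 17/2297 = 0.01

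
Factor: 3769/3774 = 2^( - 1 )*3^( - 1 )*17^( - 1)*37^( - 1) * 3769^1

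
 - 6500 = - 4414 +-2086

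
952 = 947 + 5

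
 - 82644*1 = -82644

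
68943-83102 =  - 14159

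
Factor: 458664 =2^3*3^1 * 29^1 * 659^1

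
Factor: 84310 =2^1*5^1*8431^1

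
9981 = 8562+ 1419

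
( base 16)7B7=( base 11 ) 1536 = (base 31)21M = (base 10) 1975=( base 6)13051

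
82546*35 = 2889110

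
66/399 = 22/133 = 0.17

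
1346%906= 440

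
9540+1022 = 10562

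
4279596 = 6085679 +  - 1806083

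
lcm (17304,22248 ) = 155736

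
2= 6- 4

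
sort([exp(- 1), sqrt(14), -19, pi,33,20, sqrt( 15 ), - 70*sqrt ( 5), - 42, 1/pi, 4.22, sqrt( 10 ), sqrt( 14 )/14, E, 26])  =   [ - 70*sqrt ( 5) , - 42, - 19,sqrt(14)/14, 1/pi, exp( - 1 ),  E, pi,sqrt ( 10 ), sqrt(14), sqrt(15), 4.22 , 20,26,  33 ]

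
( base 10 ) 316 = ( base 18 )HA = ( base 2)100111100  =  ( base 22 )E8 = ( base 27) BJ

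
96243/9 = 10693+2/3 = 10693.67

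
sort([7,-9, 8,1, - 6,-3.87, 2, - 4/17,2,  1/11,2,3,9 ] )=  [-9,-6, - 3.87, - 4/17,  1/11, 1, 2, 2,2,3,7,8,9] 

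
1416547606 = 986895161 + 429652445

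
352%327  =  25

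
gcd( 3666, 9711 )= 39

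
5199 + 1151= 6350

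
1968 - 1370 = 598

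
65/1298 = 65/1298 = 0.05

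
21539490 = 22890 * 941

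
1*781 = 781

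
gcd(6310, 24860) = 10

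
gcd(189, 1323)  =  189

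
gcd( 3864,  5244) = 276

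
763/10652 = 763/10652 = 0.07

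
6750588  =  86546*78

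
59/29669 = 59/29669 = 0.00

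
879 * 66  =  58014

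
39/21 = 1 + 6/7 = 1.86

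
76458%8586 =7770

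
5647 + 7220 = 12867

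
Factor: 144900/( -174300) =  -69/83 =-3^1 * 23^1*83^( - 1) 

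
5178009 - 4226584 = 951425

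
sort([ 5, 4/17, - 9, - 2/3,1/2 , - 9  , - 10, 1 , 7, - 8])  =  [ - 10, - 9, - 9, - 8,-2/3, 4/17,1/2, 1,  5,7 ] 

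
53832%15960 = 5952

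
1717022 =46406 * 37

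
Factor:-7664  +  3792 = - 2^5*11^2 = - 3872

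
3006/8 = 1503/4 = 375.75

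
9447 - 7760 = 1687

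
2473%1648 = 825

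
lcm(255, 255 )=255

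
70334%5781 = 962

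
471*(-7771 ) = -3660141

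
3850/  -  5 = -770 + 0/1 =- 770.00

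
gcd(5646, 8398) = 2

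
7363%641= 312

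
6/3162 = 1/527= 0.00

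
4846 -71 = 4775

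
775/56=775/56 = 13.84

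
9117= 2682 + 6435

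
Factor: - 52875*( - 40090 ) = 2^1 *3^2*5^4*19^1*47^1*211^1 = 2119758750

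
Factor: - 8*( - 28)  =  224= 2^5 * 7^1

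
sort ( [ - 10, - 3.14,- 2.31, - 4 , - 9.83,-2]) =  [ - 10, -9.83, - 4, - 3.14, - 2.31 , - 2]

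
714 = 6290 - 5576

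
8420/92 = 91 + 12/23 = 91.52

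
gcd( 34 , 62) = 2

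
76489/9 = 8498 + 7/9 = 8498.78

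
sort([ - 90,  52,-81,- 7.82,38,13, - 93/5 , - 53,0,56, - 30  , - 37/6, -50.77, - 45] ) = [ - 90, - 81, -53, - 50.77 ,  -  45, - 30, - 93/5,-7.82,-37/6,0, 13, 38 , 52,56] 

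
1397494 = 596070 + 801424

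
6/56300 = 3/28150  =  0.00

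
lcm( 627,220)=12540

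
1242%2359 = 1242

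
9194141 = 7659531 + 1534610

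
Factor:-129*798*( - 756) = 2^3*3^5*7^2*19^1*43^1 = 77824152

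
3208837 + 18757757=21966594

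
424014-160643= 263371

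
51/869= 51/869 =0.06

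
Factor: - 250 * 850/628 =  - 53125/157= - 5^5 * 17^1 * 157^( - 1 )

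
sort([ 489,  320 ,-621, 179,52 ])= [ -621, 52, 179, 320,489 ] 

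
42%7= 0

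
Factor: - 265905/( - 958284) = 2^(  -  2)*3^( - 1 ) * 5^1*  311^1*467^( - 1) = 1555/5604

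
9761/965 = 9761/965 = 10.12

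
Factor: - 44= - 2^2 * 11^1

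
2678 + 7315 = 9993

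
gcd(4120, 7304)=8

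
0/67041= 0 = 0.00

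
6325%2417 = 1491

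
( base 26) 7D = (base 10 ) 195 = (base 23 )8b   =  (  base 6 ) 523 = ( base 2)11000011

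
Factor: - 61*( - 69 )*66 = 2^1*3^2 *11^1*23^1*61^1 = 277794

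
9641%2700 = 1541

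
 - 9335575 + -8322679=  - 17658254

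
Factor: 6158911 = 11^1 * 559901^1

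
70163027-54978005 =15185022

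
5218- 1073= 4145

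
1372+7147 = 8519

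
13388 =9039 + 4349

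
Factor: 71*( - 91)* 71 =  - 7^1*13^1*71^2 = -458731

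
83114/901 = 83114/901=   92.25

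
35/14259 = 5/2037 =0.00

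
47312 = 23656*2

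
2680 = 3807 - 1127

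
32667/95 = 343 +82/95 = 343.86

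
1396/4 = 349= 349.00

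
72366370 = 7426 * 9745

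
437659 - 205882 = 231777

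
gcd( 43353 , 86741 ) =1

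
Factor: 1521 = 3^2*13^2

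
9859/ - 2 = - 9859/2= - 4929.50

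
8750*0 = 0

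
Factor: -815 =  - 5^1 * 163^1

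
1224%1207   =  17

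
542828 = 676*803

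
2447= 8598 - 6151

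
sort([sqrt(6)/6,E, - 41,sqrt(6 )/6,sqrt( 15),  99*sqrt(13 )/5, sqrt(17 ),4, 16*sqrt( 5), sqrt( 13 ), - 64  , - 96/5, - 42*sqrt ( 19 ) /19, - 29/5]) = [  -  64,-41, - 96/5, - 42*sqrt( 19)/19,-29/5, sqrt( 6 )/6,  sqrt (6)/6, E,sqrt ( 13 ),sqrt(15 ), 4 , sqrt( 17), 16*sqrt(5), 99 * sqrt( 13)/5]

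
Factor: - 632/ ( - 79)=2^3= 8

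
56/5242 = 28/2621= 0.01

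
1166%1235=1166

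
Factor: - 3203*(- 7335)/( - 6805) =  - 4698801/1361   =  -  3^2*163^1 * 1361^(  -  1 )*3203^1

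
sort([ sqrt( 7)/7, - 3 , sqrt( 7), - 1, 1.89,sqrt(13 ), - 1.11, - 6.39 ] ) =[ - 6.39, - 3 , - 1.11, - 1, sqrt( 7)/7,1.89, sqrt( 7),sqrt( 13)]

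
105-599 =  - 494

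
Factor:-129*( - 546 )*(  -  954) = -2^2 * 3^4 * 7^1*13^1*43^1*53^1 = -67194036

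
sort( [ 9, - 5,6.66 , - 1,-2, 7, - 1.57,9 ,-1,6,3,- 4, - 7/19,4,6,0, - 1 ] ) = [ - 5, - 4, - 2,-1.57, - 1, - 1, - 1 , - 7/19, 0, 3,4 , 6, 6,6.66,7 , 9, 9 ] 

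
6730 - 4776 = 1954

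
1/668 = 1/668= 0.00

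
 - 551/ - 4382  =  551/4382 = 0.13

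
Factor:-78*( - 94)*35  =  256620= 2^2 * 3^1*5^1*7^1*13^1 * 47^1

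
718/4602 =359/2301 = 0.16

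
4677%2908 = 1769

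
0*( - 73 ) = 0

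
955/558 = 955/558 = 1.71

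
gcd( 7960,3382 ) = 2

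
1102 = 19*58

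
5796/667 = 252/29 = 8.69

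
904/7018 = 452/3509 = 0.13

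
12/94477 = 12/94477 = 0.00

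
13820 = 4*3455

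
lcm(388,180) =17460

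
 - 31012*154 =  - 4775848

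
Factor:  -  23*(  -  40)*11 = 2^3*5^1 * 11^1*23^1 = 10120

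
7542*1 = 7542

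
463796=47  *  9868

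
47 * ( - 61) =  -2867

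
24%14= 10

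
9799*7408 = 72590992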